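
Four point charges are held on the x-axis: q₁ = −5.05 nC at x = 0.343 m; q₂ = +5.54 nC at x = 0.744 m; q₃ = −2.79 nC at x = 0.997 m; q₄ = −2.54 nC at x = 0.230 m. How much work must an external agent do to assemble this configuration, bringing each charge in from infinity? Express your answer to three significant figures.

The work to assemble the configuration equals its total potential energy, U = Σ kqᵢqⱼ/rᵢⱼ over all pairs.
Pair separations: r₁₂ = 0.401 m, r₁₃ = 0.654 m, r₁₄ = 0.113 m, r₂₃ = 0.253 m, r₂₄ = 0.514 m, r₃₄ = 0.767 m.
Summing all 6 pair terms gives U = -1.25×10⁻⁷ J.

-1.25×10⁻⁷ J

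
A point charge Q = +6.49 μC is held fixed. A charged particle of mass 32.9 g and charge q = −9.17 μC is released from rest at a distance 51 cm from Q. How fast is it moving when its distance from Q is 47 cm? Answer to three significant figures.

2.33 m/s

Only the electrostatic force acts, so mechanical energy is conserved: ½mv² = U₁ − U₂ = kQq(1/r₁ − 1/r₂).
U₁ − U₂ = (8.99×10⁹ N·m²/C²)(6.49×10⁻⁶ C)(-9.17×10⁻⁶ C)(1/0.510 − 1/0.470) = 0.0893 J.
v = √(2·0.0893/0.0329) = 2.33 m/s.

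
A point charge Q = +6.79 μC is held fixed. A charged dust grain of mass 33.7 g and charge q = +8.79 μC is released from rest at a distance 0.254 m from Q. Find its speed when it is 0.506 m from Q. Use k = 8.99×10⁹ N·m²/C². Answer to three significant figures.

Only the electrostatic force acts, so mechanical energy is conserved: ½mv² = U₁ − U₂ = kQq(1/r₁ − 1/r₂).
U₁ − U₂ = (8.99×10⁹ N·m²/C²)(6.79×10⁻⁶ C)(8.79×10⁻⁶ C)(1/0.254 − 1/0.506) = 1.05 J.
v = √(2·1.05/0.0337) = 7.90 m/s.

7.90 m/s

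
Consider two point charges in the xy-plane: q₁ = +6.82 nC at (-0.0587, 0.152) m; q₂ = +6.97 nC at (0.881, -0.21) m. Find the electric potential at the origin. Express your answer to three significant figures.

445 V

The total potential is the scalar sum of each charge's contribution, V = Σ kqᵢ/rᵢ.
Distances from the field point to each charge: r₁ = 0.163 m, r₂ = 0.906 m.
V = k[(6.82×10⁻⁹)/(0.163) + (6.97×10⁻⁹)/(0.906)] = 445 V.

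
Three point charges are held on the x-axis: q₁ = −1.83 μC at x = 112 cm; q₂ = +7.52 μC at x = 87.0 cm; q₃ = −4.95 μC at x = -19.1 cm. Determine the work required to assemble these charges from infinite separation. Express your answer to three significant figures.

The assembly work is the sum of pairwise potential energies, U = Σ_{i<j} kqᵢqⱼ/rᵢⱼ.
Pair separations: r₁₂ = 0.250 m, r₁₃ = 1.31 m, r₂₃ = 1.06 m.
U = (-0.495) + (0.0621) + (-0.315) = -0.748 J.

-0.748 J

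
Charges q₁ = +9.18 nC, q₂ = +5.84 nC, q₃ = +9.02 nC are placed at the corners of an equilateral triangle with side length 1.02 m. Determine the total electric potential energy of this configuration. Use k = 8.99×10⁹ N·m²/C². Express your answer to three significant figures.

The assembly work is the sum of pairwise potential energies, U = Σ_{i<j} kqᵢqⱼ/rᵢⱼ.
All three pair separations equal the side length, 1.02 m.
U = (4.73×10⁻⁷) + (7.30×10⁻⁷) + (4.64×10⁻⁷) = 1.67×10⁻⁶ J.

1.67×10⁻⁶ J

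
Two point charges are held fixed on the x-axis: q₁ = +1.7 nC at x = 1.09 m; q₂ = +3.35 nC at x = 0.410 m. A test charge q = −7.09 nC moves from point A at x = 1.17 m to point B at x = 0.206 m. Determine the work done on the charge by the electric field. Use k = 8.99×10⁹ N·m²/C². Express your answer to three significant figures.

-4.66×10⁻⁷ J

The work done by the electric force is W_field = −ΔU = −q(V_B − V_A) = q(V_A − V_B).
At A: distances to the source charges are 0.0800 m, 0.760 m; V_A = Σ kqᵢ/rᵢ = 231 V.
At B: distances to the source charges are 0.884 m, 0.204 m; V_B = Σ kqᵢ/rᵢ = 165 V.
ΔV = V_B − V_A = -65.7 V.
W_field = −qΔV = −(-7.09×10⁻⁹ C)(-65.7 V) = -4.66×10⁻⁷ J.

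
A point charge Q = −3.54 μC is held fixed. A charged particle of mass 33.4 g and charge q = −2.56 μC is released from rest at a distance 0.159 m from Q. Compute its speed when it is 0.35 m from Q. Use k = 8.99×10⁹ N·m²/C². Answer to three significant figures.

Only the electrostatic force acts, so mechanical energy is conserved: ½mv² = U₁ − U₂ = kQq(1/r₁ − 1/r₂).
U₁ − U₂ = (8.99×10⁹ N·m²/C²)(-3.54×10⁻⁶ C)(-2.56×10⁻⁶ C)(1/0.159 − 1/0.350) = 0.280 J.
v = √(2·0.280/0.0334) = 4.09 m/s.

4.09 m/s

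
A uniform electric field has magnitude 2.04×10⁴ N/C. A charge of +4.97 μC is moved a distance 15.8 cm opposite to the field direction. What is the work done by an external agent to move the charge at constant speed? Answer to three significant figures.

0.0160 J

The potential change for a displacement 15.8 cm opposite to the field direction is ΔV = +Ed = 3220 V.
W_ext = qΔV = 0.0160 J.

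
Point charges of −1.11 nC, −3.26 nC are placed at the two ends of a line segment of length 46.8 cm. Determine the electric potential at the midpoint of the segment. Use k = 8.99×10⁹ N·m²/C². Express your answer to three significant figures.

Electric potential is a scalar, so the contributions from each charge add algebraically: V = Σ kqᵢ/rᵢ.
Each charge is 0.234 m from the midpoint.
V = k[(-1.11×10⁻⁹)/(0.234) + (-3.26×10⁻⁹)/(0.234)] = -168 V.

-168 V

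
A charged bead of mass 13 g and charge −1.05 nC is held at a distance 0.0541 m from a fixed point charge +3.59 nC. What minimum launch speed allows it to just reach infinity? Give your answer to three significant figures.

9.82×10⁻³ m/s

To just escape, total mechanical energy must reach zero at infinity: ½mv²_min + U = 0, so ½mv²_min = −U = |kQq|/r.
|U| = |kQq|/r = (8.99×10⁹ N·m²/C²)(3.59×10⁻⁹)(1.05×10⁻⁹)/(0.0541) = 6.26×10⁻⁷ J.
v_min = √(2|U|/m) = √(2·6.26×10⁻⁷/0.0130) = 9.82×10⁻³ m/s.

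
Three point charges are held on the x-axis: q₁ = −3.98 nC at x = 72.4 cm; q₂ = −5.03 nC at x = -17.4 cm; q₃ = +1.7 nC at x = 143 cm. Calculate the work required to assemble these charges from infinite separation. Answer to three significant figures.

The assembly work is the sum of pairwise potential energies, U = Σ_{i<j} kqᵢqⱼ/rᵢⱼ.
Pair separations: r₁₂ = 0.898 m, r₁₃ = 0.706 m, r₂₃ = 1.60 m.
U = (2.00×10⁻⁷) + (-8.62×10⁻⁸) + (-4.79×10⁻⁸) = 6.63×10⁻⁸ J.

6.63×10⁻⁸ J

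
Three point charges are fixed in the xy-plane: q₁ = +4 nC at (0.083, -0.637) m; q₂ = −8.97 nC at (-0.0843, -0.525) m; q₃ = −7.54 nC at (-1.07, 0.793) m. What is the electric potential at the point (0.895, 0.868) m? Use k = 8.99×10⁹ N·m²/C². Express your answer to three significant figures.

The total potential is the scalar sum of each charge's contribution, V = Σ kqᵢ/rᵢ.
Distances from the field point to each charge: r₁ = 1.71 m, r₂ = 1.70 m, r₃ = 1.97 m.
V = k[(4.00×10⁻⁹)/(1.71) + (-8.97×10⁻⁹)/(1.70) + (-7.54×10⁻⁹)/(1.97)] = -60.8 V.

-60.8 V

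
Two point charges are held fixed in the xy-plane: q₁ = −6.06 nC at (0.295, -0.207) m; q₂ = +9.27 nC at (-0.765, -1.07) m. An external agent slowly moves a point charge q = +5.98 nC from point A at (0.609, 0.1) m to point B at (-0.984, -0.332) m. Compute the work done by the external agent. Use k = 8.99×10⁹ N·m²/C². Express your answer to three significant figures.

8.60×10⁻⁷ J

For quasistatic motion the external work equals the change in potential energy: W_ext = qΔV = q(V_B − V_A).
At A: distances to the source charges are 0.439 m, 1.80 m; V_A = Σ kqᵢ/rᵢ = -77.9 V.
At B: distances to the source charges are 1.29 m, 0.770 m; V_B = Σ kqᵢ/rᵢ = 65.9 V.
ΔV = V_B − V_A = 144 V.
W_ext = qΔV = (5.98×10⁻⁹ C)(144 V) = 8.60×10⁻⁷ J.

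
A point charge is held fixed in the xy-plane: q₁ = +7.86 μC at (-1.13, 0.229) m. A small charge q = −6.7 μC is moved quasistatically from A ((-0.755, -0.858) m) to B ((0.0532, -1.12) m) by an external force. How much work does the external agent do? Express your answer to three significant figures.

0.148 J

For quasistatic motion the external work equals the change in potential energy: W_ext = qΔV = q(V_B − V_A).
At A: distance to the source charge is 1.15 m; V_A = kq₁/r = 6.15×10⁴ V.
At B: distance to the source charge is 1.79 m; V_B = kq₁/r = 3.94×10⁴ V.
ΔV = V_B − V_A = -2.21×10⁴ V.
W_ext = qΔV = (-6.70×10⁻⁶ C)(-2.21×10⁴ V) = 0.148 J.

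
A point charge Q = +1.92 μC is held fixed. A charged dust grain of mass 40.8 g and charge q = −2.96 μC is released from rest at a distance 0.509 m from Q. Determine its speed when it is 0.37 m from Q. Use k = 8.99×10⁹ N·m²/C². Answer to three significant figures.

1.36 m/s

Only the electrostatic force acts, so mechanical energy is conserved: ½mv² = U₁ − U₂ = kQq(1/r₁ − 1/r₂).
U₁ − U₂ = (8.99×10⁹ N·m²/C²)(1.92×10⁻⁶ C)(-2.96×10⁻⁶ C)(1/0.509 − 1/0.370) = 0.0377 J.
v = √(2·0.0377/0.0408) = 1.36 m/s.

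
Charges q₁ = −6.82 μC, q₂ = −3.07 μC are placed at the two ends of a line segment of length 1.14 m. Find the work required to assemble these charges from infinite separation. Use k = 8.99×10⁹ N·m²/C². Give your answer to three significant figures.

The assembly work is the sum of pairwise potential energies, U = Σ_{i<j} kqᵢqⱼ/rᵢⱼ.
The separation is r = 1.14 m.
U = (0.165) = 0.165 J.

0.165 J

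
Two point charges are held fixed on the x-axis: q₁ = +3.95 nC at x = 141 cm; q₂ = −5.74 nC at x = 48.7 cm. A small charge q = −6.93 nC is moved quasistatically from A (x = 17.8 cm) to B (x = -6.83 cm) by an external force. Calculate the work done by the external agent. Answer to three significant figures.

-4.80×10⁻⁷ J

For quasistatic motion the external work equals the change in potential energy: W_ext = qΔV = q(V_B − V_A).
At A: distances to the source charges are 1.23 m, 0.309 m; V_A = Σ kqᵢ/rᵢ = -138 V.
At B: distances to the source charges are 1.48 m, 0.555 m; V_B = Σ kqᵢ/rᵢ = -68.9 V.
ΔV = V_B − V_A = 69.3 V.
W_ext = qΔV = (-6.93×10⁻⁹ C)(69.3 V) = -4.80×10⁻⁷ J.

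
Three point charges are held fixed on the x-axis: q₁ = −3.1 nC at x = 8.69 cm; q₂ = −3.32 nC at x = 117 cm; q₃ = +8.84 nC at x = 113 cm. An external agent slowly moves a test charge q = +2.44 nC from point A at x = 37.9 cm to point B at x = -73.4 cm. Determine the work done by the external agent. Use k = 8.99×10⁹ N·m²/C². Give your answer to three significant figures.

4.96×10⁻⁸ J

For quasistatic motion the external work equals the change in potential energy: W_ext = qΔV = q(V_B − V_A).
At A: distances to the source charges are 0.292 m, 0.791 m, 0.751 m; V_A = Σ kqᵢ/rᵢ = -27.3 V.
At B: distances to the source charges are 0.821 m, 1.90 m, 1.86 m; V_B = Σ kqᵢ/rᵢ = -6.99 V.
ΔV = V_B − V_A = 20.3 V.
W_ext = qΔV = (2.44×10⁻⁹ C)(20.3 V) = 4.96×10⁻⁸ J.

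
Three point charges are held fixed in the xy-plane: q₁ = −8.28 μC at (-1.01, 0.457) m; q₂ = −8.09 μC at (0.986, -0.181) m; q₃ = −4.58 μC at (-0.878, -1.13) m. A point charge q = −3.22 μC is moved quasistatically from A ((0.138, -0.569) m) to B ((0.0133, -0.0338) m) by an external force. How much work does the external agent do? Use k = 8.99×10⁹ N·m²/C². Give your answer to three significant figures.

For quasistatic motion the external work equals the change in potential energy: W_ext = qΔV = q(V_B − V_A).
At A: distances to the source charges are 1.54 m, 0.933 m, 1.16 m; V_A = Σ kqᵢ/rᵢ = -1.62×10⁵ V.
At B: distances to the source charges are 1.13 m, 0.984 m, 1.41 m; V_B = Σ kqᵢ/rᵢ = -1.69×10⁵ V.
ΔV = V_B − V_A = -6850 V.
W_ext = qΔV = (-3.22×10⁻⁶ C)(-6850 V) = 0.0220 J.

0.0220 J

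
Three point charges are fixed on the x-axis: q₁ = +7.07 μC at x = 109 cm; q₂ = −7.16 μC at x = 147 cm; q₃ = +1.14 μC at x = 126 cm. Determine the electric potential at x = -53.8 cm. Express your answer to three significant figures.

1.27×10⁴ V

Electric potential is a scalar, so the contributions from each charge add algebraically: V = Σ kqᵢ/rᵢ.
Distances from the field point to each charge: r₁ = 1.63 m, r₂ = 2.01 m, r₃ = 1.80 m.
V = k[(7.07×10⁻⁶)/(1.63) + (-7.16×10⁻⁶)/(2.01) + (1.14×10⁻⁶)/(1.80)] = 1.27×10⁴ V.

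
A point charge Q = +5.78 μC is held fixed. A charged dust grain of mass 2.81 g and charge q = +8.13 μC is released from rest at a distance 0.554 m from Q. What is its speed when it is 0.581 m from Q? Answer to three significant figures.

5.02 m/s

Only the electrostatic force acts, so mechanical energy is conserved: ½mv² = U₁ − U₂ = kQq(1/r₁ − 1/r₂).
U₁ − U₂ = (8.99×10⁹ N·m²/C²)(5.78×10⁻⁶ C)(8.13×10⁻⁶ C)(1/0.554 − 1/0.581) = 0.0354 J.
v = √(2·0.0354/2.81×10⁻³) = 5.02 m/s.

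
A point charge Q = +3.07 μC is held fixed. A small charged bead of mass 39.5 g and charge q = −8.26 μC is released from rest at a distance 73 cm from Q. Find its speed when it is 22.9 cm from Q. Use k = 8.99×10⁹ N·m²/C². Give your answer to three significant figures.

5.88 m/s

Only the electrostatic force acts, so mechanical energy is conserved: ½mv² = U₁ − U₂ = kQq(1/r₁ − 1/r₂).
U₁ − U₂ = (8.99×10⁹ N·m²/C²)(3.07×10⁻⁶ C)(-8.26×10⁻⁶ C)(1/0.730 − 1/0.229) = 0.683 J.
v = √(2·0.683/0.0395) = 5.88 m/s.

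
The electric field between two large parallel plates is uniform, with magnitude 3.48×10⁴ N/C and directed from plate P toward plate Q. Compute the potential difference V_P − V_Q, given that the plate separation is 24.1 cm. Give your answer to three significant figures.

In a uniform field, potential decreases in the direction of E: ΔV = −E·d for a displacement d parallel to E.
Going from Q to P is a displacement of 24.1 cm opposite to the field, so V_P − V_Q = +Ed = 8390 V.

8390 V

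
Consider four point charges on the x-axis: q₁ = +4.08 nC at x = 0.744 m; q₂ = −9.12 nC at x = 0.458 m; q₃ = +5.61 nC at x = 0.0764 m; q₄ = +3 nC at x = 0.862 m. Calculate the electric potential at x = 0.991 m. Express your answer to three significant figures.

259 V

The total potential is the scalar sum of each charge's contribution, V = Σ kqᵢ/rᵢ.
Distances from the field point to each charge: r₁ = 0.247 m, r₂ = 0.533 m, r₃ = 0.915 m, r₄ = 0.129 m.
V = k[(4.08×10⁻⁹)/(0.247) + (-9.12×10⁻⁹)/(0.533) + (5.61×10⁻⁹)/(0.915) + (3.00×10⁻⁹)/(0.129)] = 259 V.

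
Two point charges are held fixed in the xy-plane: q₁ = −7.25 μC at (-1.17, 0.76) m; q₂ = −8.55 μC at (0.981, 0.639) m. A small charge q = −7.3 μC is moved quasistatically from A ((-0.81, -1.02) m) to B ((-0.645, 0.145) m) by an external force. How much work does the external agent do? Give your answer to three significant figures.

0.427 J

For quasistatic motion the external work equals the change in potential energy: W_ext = qΔV = q(V_B − V_A).
At A: distances to the source charges are 1.82 m, 2.44 m; V_A = Σ kqᵢ/rᵢ = -6.74×10⁴ V.
At B: distances to the source charges are 0.809 m, 1.70 m; V_B = Σ kqᵢ/rᵢ = -1.26×10⁵ V.
ΔV = V_B − V_A = -5.85×10⁴ V.
W_ext = qΔV = (-7.30×10⁻⁶ C)(-5.85×10⁴ V) = 0.427 J.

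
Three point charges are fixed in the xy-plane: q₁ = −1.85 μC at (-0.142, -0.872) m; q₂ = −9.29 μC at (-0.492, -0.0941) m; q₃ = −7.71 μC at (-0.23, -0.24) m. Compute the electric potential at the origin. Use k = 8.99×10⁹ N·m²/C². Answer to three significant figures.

-3.94×10⁵ V

Electric potential is a scalar, so the contributions from each charge add algebraically: V = Σ kqᵢ/rᵢ.
Distances from the field point to each charge: r₁ = 0.883 m, r₂ = 0.501 m, r₃ = 0.332 m.
V = k[(-1.85×10⁻⁶)/(0.883) + (-9.29×10⁻⁶)/(0.501) + (-7.71×10⁻⁶)/(0.332)] = -3.94×10⁵ V.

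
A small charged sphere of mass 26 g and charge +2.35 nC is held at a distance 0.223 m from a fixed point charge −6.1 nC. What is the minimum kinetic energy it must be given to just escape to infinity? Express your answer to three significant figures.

5.78×10⁻⁷ J

To just escape, total mechanical energy must reach zero at infinity: ½mv²_min + U = 0, so ½mv²_min = −U = |kQq|/r.
|U| = |kQq|/r = (8.99×10⁹ N·m²/C²)(6.10×10⁻⁹)(2.35×10⁻⁹)/(0.223) = 5.78×10⁻⁷ J.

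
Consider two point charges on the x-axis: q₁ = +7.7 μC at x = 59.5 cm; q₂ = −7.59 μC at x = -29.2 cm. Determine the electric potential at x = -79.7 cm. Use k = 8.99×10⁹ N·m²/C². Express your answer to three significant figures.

Electric potential is a scalar, so the contributions from each charge add algebraically: V = Σ kqᵢ/rᵢ.
Distances from the field point to each charge: r₁ = 1.39 m, r₂ = 0.505 m.
V = k[(7.70×10⁻⁶)/(1.39) + (-7.59×10⁻⁶)/(0.505)] = -8.54×10⁴ V.

-8.54×10⁴ V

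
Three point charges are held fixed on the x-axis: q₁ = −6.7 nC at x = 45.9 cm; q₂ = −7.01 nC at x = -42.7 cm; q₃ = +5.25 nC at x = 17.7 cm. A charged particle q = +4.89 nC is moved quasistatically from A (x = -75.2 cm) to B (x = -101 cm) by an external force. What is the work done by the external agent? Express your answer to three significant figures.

4.08×10⁻⁷ J

For quasistatic motion the external work equals the change in potential energy: W_ext = qΔV = q(V_B − V_A).
At A: distances to the source charges are 1.21 m, 0.325 m, 0.929 m; V_A = Σ kqᵢ/rᵢ = -193 V.
At B: distances to the source charges are 1.47 m, 0.583 m, 1.19 m; V_B = Σ kqᵢ/rᵢ = -109 V.
ΔV = V_B − V_A = 83.5 V.
W_ext = qΔV = (4.89×10⁻⁹ C)(83.5 V) = 4.08×10⁻⁷ J.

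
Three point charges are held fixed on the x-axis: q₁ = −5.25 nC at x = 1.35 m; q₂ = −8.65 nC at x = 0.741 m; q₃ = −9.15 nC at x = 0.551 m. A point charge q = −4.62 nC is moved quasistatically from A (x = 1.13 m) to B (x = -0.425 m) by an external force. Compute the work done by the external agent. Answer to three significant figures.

-1.75×10⁻⁶ J

For quasistatic motion the external work equals the change in potential energy: W_ext = qΔV = q(V_B − V_A).
At A: distances to the source charges are 0.220 m, 0.389 m, 0.579 m; V_A = Σ kqᵢ/rᵢ = -557 V.
At B: distances to the source charges are 1.78 m, 1.17 m, 0.976 m; V_B = Σ kqᵢ/rᵢ = -178 V.
ΔV = V_B − V_A = 379 V.
W_ext = qΔV = (-4.62×10⁻⁹ C)(379 V) = -1.75×10⁻⁶ J.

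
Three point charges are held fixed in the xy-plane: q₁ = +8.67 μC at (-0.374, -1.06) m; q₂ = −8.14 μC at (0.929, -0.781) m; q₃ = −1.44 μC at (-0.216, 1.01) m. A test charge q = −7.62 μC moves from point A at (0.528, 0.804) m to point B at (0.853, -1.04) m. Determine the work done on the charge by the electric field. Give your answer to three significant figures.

The work done by the electric force is W_field = −ΔU = −q(V_B − V_A) = q(V_A − V_B).
At A: distances to the source charges are 2.07 m, 1.63 m, 0.772 m; V_A = Σ kqᵢ/rᵢ = -2.39×10⁴ V.
At B: distances to the source charges are 1.23 m, 0.270 m, 2.31 m; V_B = Σ kqᵢ/rᵢ = -2.13×10⁵ V.
ΔV = V_B − V_A = -1.89×10⁵ V.
W_field = −qΔV = −(-7.62×10⁻⁶ C)(-1.89×10⁵ V) = -1.44 J.

-1.44 J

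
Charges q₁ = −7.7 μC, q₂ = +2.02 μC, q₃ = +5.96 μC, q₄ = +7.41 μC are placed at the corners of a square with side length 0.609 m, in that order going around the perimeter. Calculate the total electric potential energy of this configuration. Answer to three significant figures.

The work to assemble the configuration equals its total potential energy, U = Σ kqᵢqⱼ/rᵢⱼ over all pairs.
The four side pairs have separation 0.609 m and the two diagonal pairs 0.861 m.
Summing all 6 pair terms gives U = -0.565 J.

-0.565 J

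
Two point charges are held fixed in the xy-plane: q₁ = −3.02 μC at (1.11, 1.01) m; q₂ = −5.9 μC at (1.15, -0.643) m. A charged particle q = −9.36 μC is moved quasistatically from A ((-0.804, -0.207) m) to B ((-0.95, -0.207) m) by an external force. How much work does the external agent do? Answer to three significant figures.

For quasistatic motion the external work equals the change in potential energy: W_ext = qΔV = q(V_B − V_A).
At A: distances to the source charges are 2.27 m, 2.00 m; V_A = Σ kqᵢ/rᵢ = -3.85×10⁴ V.
At B: distances to the source charges are 2.39 m, 2.14 m; V_B = Σ kqᵢ/rᵢ = -3.61×10⁴ V.
ΔV = V_B − V_A = 2390 V.
W_ext = qΔV = (-9.36×10⁻⁶ C)(2390 V) = -0.0223 J.

-0.0223 J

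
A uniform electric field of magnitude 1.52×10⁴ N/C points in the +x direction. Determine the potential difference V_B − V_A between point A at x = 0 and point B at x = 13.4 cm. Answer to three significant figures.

In a uniform field, potential decreases in the direction of E: V_B − V_A = −E·Δx.
V_B − V_A = −(1.52×10⁴ V/m)(0.134 m) = -2040 V.

-2040 V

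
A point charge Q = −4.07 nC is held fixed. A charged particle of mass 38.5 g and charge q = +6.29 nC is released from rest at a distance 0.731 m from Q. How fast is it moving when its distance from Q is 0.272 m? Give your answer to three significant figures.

Only the electrostatic force acts, so mechanical energy is conserved: ½mv² = U₁ − U₂ = kQq(1/r₁ − 1/r₂).
U₁ − U₂ = (8.99×10⁹ N·m²/C²)(-4.07×10⁻⁹ C)(6.29×10⁻⁹ C)(1/0.731 − 1/0.272) = 5.31×10⁻⁷ J.
v = √(2·5.31×10⁻⁷/0.0385) = 5.25×10⁻³ m/s.

5.25×10⁻³ m/s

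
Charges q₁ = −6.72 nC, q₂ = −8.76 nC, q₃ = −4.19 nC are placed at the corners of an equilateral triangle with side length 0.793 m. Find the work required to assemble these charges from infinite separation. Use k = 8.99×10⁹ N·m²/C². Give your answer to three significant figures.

1.40×10⁻⁶ J

The work to assemble the configuration equals its total potential energy, U = Σ kqᵢqⱼ/rᵢⱼ over all pairs.
All three pair separations equal the side length, 0.793 m.
U = (6.67×10⁻⁷) + (3.19×10⁻⁷) + (4.16×10⁻⁷) = 1.40×10⁻⁶ J.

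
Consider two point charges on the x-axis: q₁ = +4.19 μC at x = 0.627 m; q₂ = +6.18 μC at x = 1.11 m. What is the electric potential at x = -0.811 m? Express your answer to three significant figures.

The total potential is the scalar sum of each charge's contribution, V = Σ kqᵢ/rᵢ.
Distances from the field point to each charge: r₁ = 1.44 m, r₂ = 1.92 m.
V = k[(4.19×10⁻⁶)/(1.44) + (6.18×10⁻⁶)/(1.92)] = 5.51×10⁴ V.

5.51×10⁴ V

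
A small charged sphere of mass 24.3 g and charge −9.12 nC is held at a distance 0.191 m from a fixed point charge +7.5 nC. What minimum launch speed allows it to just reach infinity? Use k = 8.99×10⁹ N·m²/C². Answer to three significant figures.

To just escape, total mechanical energy must reach zero at infinity: ½mv²_min + U = 0, so ½mv²_min = −U = |kQq|/r.
|U| = |kQq|/r = (8.99×10⁹ N·m²/C²)(7.50×10⁻⁹)(9.12×10⁻⁹)/(0.191) = 3.22×10⁻⁶ J.
v_min = √(2|U|/m) = √(2·3.22×10⁻⁶/0.0243) = 0.0163 m/s.

0.0163 m/s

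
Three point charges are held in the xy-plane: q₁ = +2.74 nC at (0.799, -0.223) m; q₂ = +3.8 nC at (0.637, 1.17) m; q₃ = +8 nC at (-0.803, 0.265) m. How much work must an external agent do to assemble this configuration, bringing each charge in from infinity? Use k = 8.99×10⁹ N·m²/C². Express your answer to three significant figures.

3.45×10⁻⁷ J

The assembly work is the sum of pairwise potential energies, U = Σ_{i<j} kqᵢqⱼ/rᵢⱼ.
Pair separations: r₁₂ = 1.40 m, r₁₃ = 1.67 m, r₂₃ = 1.70 m.
U = (6.67×10⁻⁸) + (1.18×10⁻⁷) + (1.61×10⁻⁷) = 3.45×10⁻⁷ J.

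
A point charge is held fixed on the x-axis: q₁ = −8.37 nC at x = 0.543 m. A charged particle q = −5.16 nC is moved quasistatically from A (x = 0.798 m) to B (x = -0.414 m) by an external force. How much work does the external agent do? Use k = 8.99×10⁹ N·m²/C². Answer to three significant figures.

-1.12×10⁻⁶ J

For quasistatic motion the external work equals the change in potential energy: W_ext = qΔV = q(V_B − V_A).
At A: distance to the source charge is 0.255 m; V_A = kq₁/r = -295 V.
At B: distance to the source charge is 0.957 m; V_B = kq₁/r = -78.6 V.
ΔV = V_B − V_A = 216 V.
W_ext = qΔV = (-5.16×10⁻⁹ C)(216 V) = -1.12×10⁻⁶ J.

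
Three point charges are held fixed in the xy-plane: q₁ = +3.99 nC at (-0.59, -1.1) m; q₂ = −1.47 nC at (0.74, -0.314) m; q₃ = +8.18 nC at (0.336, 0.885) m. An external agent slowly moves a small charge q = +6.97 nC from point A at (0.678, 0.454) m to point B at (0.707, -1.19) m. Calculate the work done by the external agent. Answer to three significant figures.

For quasistatic motion the external work equals the change in potential energy: W_ext = qΔV = q(V_B − V_A).
At A: distances to the source charges are 2.01 m, 0.770 m, 0.550 m; V_A = Σ kqᵢ/rᵢ = 134 V.
At B: distances to the source charges are 1.30 m, 0.877 m, 2.11 m; V_B = Σ kqᵢ/rᵢ = 47.4 V.
ΔV = V_B − V_A = -87.0 V.
W_ext = qΔV = (6.97×10⁻⁹ C)(-87.0 V) = -6.06×10⁻⁷ J.

-6.06×10⁻⁷ J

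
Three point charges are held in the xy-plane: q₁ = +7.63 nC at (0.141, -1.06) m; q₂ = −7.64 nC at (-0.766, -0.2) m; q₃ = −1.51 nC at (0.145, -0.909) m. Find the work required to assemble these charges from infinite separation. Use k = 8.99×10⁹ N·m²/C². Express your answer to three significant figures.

The work to assemble the configuration equals its total potential energy, U = Σ kqᵢqⱼ/rᵢⱼ over all pairs.
Pair separations: r₁₂ = 1.25 m, r₁₃ = 0.151 m, r₂₃ = 1.15 m.
U = (-4.19×10⁻⁷) + (-6.86×10⁻⁷) + (8.98×10⁻⁸) = -1.02×10⁻⁶ J.

-1.02×10⁻⁶ J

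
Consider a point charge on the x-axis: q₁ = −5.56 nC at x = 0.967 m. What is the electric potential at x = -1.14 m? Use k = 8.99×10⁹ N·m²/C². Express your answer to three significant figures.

Electric potential is a scalar, so the contributions from each charge add algebraically: V = Σ kqᵢ/rᵢ.
V = k[(-5.56×10⁻⁹)/(2.11)] = -23.7 V.

-23.7 V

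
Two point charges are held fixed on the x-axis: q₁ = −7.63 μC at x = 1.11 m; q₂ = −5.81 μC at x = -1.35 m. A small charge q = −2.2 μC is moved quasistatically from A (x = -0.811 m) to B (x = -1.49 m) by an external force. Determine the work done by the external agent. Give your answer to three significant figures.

0.587 J

For quasistatic motion the external work equals the change in potential energy: W_ext = qΔV = q(V_B − V_A).
At A: distances to the source charges are 1.92 m, 0.539 m; V_A = Σ kqᵢ/rᵢ = -1.33×10⁵ V.
At B: distances to the source charges are 2.60 m, 0.140 m; V_B = Σ kqᵢ/rᵢ = -3.99×10⁵ V.
ΔV = V_B − V_A = -2.67×10⁵ V.
W_ext = qΔV = (-2.20×10⁻⁶ C)(-2.67×10⁵ V) = 0.587 J.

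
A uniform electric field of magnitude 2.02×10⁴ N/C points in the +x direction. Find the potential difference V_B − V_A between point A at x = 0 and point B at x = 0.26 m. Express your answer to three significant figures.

In a uniform field, potential decreases in the direction of E: V_B − V_A = −E·Δx.
V_B − V_A = −(2.02×10⁴ V/m)(0.260 m) = -5250 V.

-5250 V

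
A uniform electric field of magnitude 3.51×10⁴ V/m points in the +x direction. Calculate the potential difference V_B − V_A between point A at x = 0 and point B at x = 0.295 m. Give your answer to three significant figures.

In a uniform field, potential decreases in the direction of E: V_B − V_A = −E·Δx.
V_B − V_A = −(3.51×10⁴ V/m)(0.295 m) = -1.04×10⁴ V.

-1.04×10⁴ V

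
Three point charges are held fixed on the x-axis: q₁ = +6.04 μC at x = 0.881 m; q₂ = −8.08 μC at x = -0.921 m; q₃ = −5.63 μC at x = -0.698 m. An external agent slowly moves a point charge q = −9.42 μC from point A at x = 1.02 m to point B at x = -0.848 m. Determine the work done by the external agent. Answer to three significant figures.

For quasistatic motion the external work equals the change in potential energy: W_ext = qΔV = q(V_B − V_A).
At A: distances to the source charges are 0.139 m, 1.94 m, 1.72 m; V_A = Σ kqᵢ/rᵢ = 3.24×10⁵ V.
At B: distances to the source charges are 1.73 m, 0.0730 m, 0.150 m; V_B = Σ kqᵢ/rᵢ = -1.30×10⁶ V.
ΔV = V_B − V_A = -1.62×10⁶ V.
W_ext = qΔV = (-9.42×10⁻⁶ C)(-1.62×10⁶ V) = 15.3 J.

15.3 J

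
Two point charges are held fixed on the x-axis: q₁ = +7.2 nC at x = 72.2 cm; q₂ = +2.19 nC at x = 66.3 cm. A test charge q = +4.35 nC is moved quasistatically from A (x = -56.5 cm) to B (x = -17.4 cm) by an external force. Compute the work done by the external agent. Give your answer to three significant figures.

1.28×10⁻⁷ J

For quasistatic motion the external work equals the change in potential energy: W_ext = qΔV = q(V_B − V_A).
At A: distances to the source charges are 1.29 m, 1.23 m; V_A = Σ kqᵢ/rᵢ = 66.3 V.
At B: distances to the source charges are 0.896 m, 0.837 m; V_B = Σ kqᵢ/rᵢ = 95.8 V.
ΔV = V_B − V_A = 29.4 V.
W_ext = qΔV = (4.35×10⁻⁹ C)(29.4 V) = 1.28×10⁻⁷ J.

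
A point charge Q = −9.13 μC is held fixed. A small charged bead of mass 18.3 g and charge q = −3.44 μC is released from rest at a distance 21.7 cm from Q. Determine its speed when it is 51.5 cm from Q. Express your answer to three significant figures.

Only the electrostatic force acts, so mechanical energy is conserved: ½mv² = U₁ − U₂ = kQq(1/r₁ − 1/r₂).
U₁ − U₂ = (8.99×10⁹ N·m²/C²)(-9.13×10⁻⁶ C)(-3.44×10⁻⁶ C)(1/0.217 − 1/0.515) = 0.753 J.
v = √(2·0.753/0.0183) = 9.07 m/s.

9.07 m/s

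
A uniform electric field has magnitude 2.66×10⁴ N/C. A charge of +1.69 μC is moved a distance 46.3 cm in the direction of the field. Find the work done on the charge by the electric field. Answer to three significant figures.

The potential change for a displacement 46.3 cm in the direction of the field is ΔV = −Ed = -1.23×10⁴ V.
W_field = −qΔV = 0.0208 J.

0.0208 J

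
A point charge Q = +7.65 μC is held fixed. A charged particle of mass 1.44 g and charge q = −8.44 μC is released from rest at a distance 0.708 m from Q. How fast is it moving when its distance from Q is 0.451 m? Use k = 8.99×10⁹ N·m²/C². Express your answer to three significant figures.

Only the electrostatic force acts, so mechanical energy is conserved: ½mv² = U₁ − U₂ = kQq(1/r₁ − 1/r₂).
U₁ − U₂ = (8.99×10⁹ N·m²/C²)(7.65×10⁻⁶ C)(-8.44×10⁻⁶ C)(1/0.708 − 1/0.451) = 0.467 J.
v = √(2·0.467/1.44×10⁻³) = 25.5 m/s.

25.5 m/s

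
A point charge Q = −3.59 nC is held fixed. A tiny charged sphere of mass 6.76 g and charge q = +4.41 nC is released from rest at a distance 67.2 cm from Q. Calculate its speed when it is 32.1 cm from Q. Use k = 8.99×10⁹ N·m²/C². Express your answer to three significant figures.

8.28×10⁻³ m/s

Only the electrostatic force acts, so mechanical energy is conserved: ½mv² = U₁ − U₂ = kQq(1/r₁ − 1/r₂).
U₁ − U₂ = (8.99×10⁹ N·m²/C²)(-3.59×10⁻⁹ C)(4.41×10⁻⁹ C)(1/0.672 − 1/0.321) = 2.32×10⁻⁷ J.
v = √(2·2.32×10⁻⁷/6.76×10⁻³) = 8.28×10⁻³ m/s.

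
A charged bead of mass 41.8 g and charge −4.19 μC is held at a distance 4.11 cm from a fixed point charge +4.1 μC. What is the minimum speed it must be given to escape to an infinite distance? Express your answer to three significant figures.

13.4 m/s

To just escape, total mechanical energy must reach zero at infinity: ½mv²_min + U = 0, so ½mv²_min = −U = |kQq|/r.
|U| = |kQq|/r = (8.99×10⁹ N·m²/C²)(4.10×10⁻⁶)(4.19×10⁻⁶)/(0.0411) = 3.76 J.
v_min = √(2|U|/m) = √(2·3.76/0.0418) = 13.4 m/s.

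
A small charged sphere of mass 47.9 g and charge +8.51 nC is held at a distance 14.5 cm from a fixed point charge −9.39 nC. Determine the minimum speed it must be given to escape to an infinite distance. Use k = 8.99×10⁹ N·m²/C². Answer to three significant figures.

To just escape, total mechanical energy must reach zero at infinity: ½mv²_min + U = 0, so ½mv²_min = −U = |kQq|/r.
|U| = |kQq|/r = (8.99×10⁹ N·m²/C²)(9.39×10⁻⁹)(8.51×10⁻⁹)/(0.145) = 4.95×10⁻⁶ J.
v_min = √(2|U|/m) = √(2·4.95×10⁻⁶/0.0479) = 0.0144 m/s.

0.0144 m/s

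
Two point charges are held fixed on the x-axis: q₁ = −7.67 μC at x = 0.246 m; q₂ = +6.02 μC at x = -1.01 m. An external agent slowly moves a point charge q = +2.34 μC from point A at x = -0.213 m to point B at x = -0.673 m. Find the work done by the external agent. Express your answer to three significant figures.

0.393 J

For quasistatic motion the external work equals the change in potential energy: W_ext = qΔV = q(V_B − V_A).
At A: distances to the source charges are 0.459 m, 0.797 m; V_A = Σ kqᵢ/rᵢ = -8.23×10⁴ V.
At B: distances to the source charges are 0.919 m, 0.337 m; V_B = Σ kqᵢ/rᵢ = 8.56×10⁴ V.
ΔV = V_B − V_A = 1.68×10⁵ V.
W_ext = qΔV = (2.34×10⁻⁶ C)(1.68×10⁵ V) = 0.393 J.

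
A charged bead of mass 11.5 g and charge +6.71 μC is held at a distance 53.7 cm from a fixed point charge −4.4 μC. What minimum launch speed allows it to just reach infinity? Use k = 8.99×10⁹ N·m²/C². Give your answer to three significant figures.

To just escape, total mechanical energy must reach zero at infinity: ½mv²_min + U = 0, so ½mv²_min = −U = |kQq|/r.
|U| = |kQq|/r = (8.99×10⁹ N·m²/C²)(4.40×10⁻⁶)(6.71×10⁻⁶)/(0.537) = 0.494 J.
v_min = √(2|U|/m) = √(2·0.494/0.0115) = 9.27 m/s.

9.27 m/s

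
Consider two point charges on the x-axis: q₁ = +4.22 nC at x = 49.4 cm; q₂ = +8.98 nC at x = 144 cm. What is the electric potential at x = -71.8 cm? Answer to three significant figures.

The total potential is the scalar sum of each charge's contribution, V = Σ kqᵢ/rᵢ.
Distances from the field point to each charge: r₁ = 1.21 m, r₂ = 2.16 m.
V = k[(4.22×10⁻⁹)/(1.21) + (8.98×10⁻⁹)/(2.16)] = 68.7 V.

68.7 V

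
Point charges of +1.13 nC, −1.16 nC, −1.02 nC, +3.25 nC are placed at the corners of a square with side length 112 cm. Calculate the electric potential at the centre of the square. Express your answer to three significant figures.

The total potential is the scalar sum of each charge's contribution, V = Σ kqᵢ/rᵢ.
The distance from each corner to the centre is a√2/2 = 0.792 m.
V = k[(1.13×10⁻⁹)/(0.792) + (-1.16×10⁻⁹)/(0.792) + (-1.02×10⁻⁹)/(0.792) + (3.25×10⁻⁹)/(0.792)] = 25.0 V.

25.0 V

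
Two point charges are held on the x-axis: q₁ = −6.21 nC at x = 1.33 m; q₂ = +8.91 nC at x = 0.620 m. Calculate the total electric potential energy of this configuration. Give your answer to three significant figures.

The assembly work is the sum of pairwise potential energies, U = Σ_{i<j} kqᵢqⱼ/rᵢⱼ.
Pair separations: r₁₂ = 0.710 m.
U = (-7.01×10⁻⁷) = -7.01×10⁻⁷ J.

-7.01×10⁻⁷ J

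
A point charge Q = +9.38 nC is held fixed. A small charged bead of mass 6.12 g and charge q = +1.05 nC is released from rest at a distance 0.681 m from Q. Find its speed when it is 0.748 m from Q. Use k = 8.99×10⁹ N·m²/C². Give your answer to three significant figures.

Only the electrostatic force acts, so mechanical energy is conserved: ½mv² = U₁ − U₂ = kQq(1/r₁ − 1/r₂).
U₁ − U₂ = (8.99×10⁹ N·m²/C²)(9.38×10⁻⁹ C)(1.05×10⁻⁹ C)(1/0.681 − 1/0.748) = 1.16×10⁻⁸ J.
v = √(2·1.16×10⁻⁸/6.12×10⁻³) = 1.95×10⁻³ m/s.

1.95×10⁻³ m/s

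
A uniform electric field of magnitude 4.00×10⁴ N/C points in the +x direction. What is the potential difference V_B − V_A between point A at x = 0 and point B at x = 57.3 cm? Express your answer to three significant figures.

In a uniform field, potential decreases in the direction of E: V_B − V_A = −E·Δx.
V_B − V_A = −(4.00×10⁴ V/m)(0.573 m) = -2.29×10⁴ V.

-2.29×10⁴ V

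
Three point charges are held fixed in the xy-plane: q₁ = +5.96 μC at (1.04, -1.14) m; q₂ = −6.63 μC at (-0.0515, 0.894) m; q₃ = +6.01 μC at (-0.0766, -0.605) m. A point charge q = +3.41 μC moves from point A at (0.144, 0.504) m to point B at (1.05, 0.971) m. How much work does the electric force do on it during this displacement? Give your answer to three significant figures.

The work done by the electric force is W_field = −ΔU = −q(V_B − V_A) = q(V_A − V_B).
At A: distances to the source charges are 1.87 m, 0.436 m, 1.13 m; V_A = Σ kqᵢ/rᵢ = -6.02×10⁴ V.
At B: distances to the source charges are 2.11 m, 1.10 m, 1.94 m; V_B = Σ kqᵢ/rᵢ = -709 V.
ΔV = V_B − V_A = 5.95×10⁴ V.
W_field = −qΔV = −(3.41×10⁻⁶ C)(5.95×10⁴ V) = -0.203 J.

-0.203 J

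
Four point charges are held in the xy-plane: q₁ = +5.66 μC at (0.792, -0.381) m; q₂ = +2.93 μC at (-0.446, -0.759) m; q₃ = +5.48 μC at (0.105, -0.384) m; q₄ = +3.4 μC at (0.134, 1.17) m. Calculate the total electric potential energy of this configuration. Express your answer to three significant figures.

The work to assemble the configuration equals its total potential energy, U = Σ kqᵢqⱼ/rᵢⱼ over all pairs.
Pair separations: r₁₂ = 1.29 m, r₁₃ = 0.687 m, r₁₄ = 1.68 m, r₂₃ = 0.667 m, r₂₄ = 2.01 m, r₃₄ = 1.55 m.
Summing all 6 pair terms gives U = 0.993 J.

0.993 J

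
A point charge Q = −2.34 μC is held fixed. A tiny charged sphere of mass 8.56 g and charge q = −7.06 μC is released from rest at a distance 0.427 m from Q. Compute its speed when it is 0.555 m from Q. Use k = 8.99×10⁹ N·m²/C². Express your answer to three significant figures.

Only the electrostatic force acts, so mechanical energy is conserved: ½mv² = U₁ − U₂ = kQq(1/r₁ − 1/r₂).
U₁ − U₂ = (8.99×10⁹ N·m²/C²)(-2.34×10⁻⁶ C)(-7.06×10⁻⁶ C)(1/0.427 − 1/0.555) = 0.0802 J.
v = √(2·0.0802/8.56×10⁻³) = 4.33 m/s.

4.33 m/s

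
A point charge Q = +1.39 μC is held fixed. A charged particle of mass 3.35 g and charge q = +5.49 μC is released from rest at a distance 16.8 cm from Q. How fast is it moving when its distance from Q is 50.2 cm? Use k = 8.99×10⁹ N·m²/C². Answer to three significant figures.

12.7 m/s

Only the electrostatic force acts, so mechanical energy is conserved: ½mv² = U₁ − U₂ = kQq(1/r₁ − 1/r₂).
U₁ − U₂ = (8.99×10⁹ N·m²/C²)(1.39×10⁻⁶ C)(5.49×10⁻⁶ C)(1/0.168 − 1/0.502) = 0.272 J.
v = √(2·0.272/3.35×10⁻³) = 12.7 m/s.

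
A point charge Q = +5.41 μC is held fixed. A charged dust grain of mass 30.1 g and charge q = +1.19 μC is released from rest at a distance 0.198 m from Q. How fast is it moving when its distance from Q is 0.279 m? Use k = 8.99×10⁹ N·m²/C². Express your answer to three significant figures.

2.37 m/s

Only the electrostatic force acts, so mechanical energy is conserved: ½mv² = U₁ − U₂ = kQq(1/r₁ − 1/r₂).
U₁ − U₂ = (8.99×10⁹ N·m²/C²)(5.41×10⁻⁶ C)(1.19×10⁻⁶ C)(1/0.198 − 1/0.279) = 0.0849 J.
v = √(2·0.0849/0.0301) = 2.37 m/s.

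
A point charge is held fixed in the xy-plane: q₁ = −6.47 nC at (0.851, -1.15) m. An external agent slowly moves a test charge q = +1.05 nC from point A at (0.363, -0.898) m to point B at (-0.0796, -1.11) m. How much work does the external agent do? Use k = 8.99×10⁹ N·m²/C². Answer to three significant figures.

4.56×10⁻⁸ J

For quasistatic motion the external work equals the change in potential energy: W_ext = qΔV = q(V_B − V_A).
At A: distance to the source charge is 0.549 m; V_A = kq₁/r = -106 V.
At B: distance to the source charge is 0.931 m; V_B = kq₁/r = -62.4 V.
ΔV = V_B − V_A = 43.5 V.
W_ext = qΔV = (1.05×10⁻⁹ C)(43.5 V) = 4.56×10⁻⁸ J.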